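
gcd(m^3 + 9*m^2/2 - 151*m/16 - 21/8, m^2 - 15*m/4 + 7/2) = m - 7/4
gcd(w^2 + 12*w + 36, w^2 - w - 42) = w + 6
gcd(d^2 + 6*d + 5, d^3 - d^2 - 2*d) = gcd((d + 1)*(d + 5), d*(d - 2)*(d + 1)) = d + 1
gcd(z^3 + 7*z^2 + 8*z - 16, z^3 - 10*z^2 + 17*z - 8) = z - 1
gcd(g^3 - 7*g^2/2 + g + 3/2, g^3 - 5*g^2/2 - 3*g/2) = g^2 - 5*g/2 - 3/2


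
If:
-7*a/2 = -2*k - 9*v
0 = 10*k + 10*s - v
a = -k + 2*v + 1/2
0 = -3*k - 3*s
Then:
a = 2/11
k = 7/22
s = -7/22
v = 0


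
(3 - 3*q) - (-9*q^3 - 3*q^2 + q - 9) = 9*q^3 + 3*q^2 - 4*q + 12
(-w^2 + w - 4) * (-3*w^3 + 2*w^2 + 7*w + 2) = 3*w^5 - 5*w^4 + 7*w^3 - 3*w^2 - 26*w - 8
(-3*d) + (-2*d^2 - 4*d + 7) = -2*d^2 - 7*d + 7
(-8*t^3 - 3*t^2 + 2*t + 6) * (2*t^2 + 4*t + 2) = -16*t^5 - 38*t^4 - 24*t^3 + 14*t^2 + 28*t + 12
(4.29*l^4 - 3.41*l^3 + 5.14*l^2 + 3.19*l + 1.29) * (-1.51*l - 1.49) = -6.4779*l^5 - 1.243*l^4 - 2.6805*l^3 - 12.4755*l^2 - 6.701*l - 1.9221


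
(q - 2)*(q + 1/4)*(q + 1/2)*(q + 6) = q^4 + 19*q^3/4 - 71*q^2/8 - 17*q/2 - 3/2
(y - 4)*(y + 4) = y^2 - 16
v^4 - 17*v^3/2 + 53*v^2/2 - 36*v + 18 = (v - 3)*(v - 2)^2*(v - 3/2)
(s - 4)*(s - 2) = s^2 - 6*s + 8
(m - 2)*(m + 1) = m^2 - m - 2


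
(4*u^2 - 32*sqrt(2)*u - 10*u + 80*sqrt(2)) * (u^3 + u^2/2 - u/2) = 4*u^5 - 32*sqrt(2)*u^4 - 8*u^4 - 7*u^3 + 64*sqrt(2)*u^3 + 5*u^2 + 56*sqrt(2)*u^2 - 40*sqrt(2)*u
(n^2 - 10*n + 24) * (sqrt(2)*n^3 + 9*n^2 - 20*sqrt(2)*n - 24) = sqrt(2)*n^5 - 10*sqrt(2)*n^4 + 9*n^4 - 90*n^3 + 4*sqrt(2)*n^3 + 192*n^2 + 200*sqrt(2)*n^2 - 480*sqrt(2)*n + 240*n - 576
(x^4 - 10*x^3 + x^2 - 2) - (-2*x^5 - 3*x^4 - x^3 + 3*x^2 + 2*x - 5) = 2*x^5 + 4*x^4 - 9*x^3 - 2*x^2 - 2*x + 3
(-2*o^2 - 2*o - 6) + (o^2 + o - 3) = -o^2 - o - 9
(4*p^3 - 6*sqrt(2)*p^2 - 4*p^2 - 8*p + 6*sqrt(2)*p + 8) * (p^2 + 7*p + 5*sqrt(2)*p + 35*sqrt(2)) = 4*p^5 + 14*sqrt(2)*p^4 + 24*p^4 - 96*p^3 + 84*sqrt(2)*p^3 - 408*p^2 - 138*sqrt(2)*p^2 - 240*sqrt(2)*p + 476*p + 280*sqrt(2)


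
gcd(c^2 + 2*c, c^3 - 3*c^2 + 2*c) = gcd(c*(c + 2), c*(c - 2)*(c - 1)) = c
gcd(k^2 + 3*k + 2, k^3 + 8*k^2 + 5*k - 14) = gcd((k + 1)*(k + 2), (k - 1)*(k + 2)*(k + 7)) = k + 2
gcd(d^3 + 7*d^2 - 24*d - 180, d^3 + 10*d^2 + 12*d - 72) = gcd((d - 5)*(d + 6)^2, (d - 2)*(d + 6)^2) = d^2 + 12*d + 36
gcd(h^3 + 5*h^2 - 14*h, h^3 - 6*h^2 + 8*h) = h^2 - 2*h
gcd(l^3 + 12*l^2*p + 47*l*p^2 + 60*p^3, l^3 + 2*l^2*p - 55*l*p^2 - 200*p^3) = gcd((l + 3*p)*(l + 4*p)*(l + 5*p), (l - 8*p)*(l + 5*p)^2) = l + 5*p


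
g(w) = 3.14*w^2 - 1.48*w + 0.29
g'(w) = 6.28*w - 1.48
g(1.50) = 5.14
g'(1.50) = 7.94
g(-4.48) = 69.94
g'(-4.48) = -29.61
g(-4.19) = 61.62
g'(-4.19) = -27.79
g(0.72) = 0.85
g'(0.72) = 3.04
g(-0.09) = 0.45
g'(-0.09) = -2.05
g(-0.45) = 1.59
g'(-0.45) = -4.31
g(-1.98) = 15.53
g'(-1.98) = -13.91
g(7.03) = 145.07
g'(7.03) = 42.67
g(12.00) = 434.69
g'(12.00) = 73.88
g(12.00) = 434.69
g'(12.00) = 73.88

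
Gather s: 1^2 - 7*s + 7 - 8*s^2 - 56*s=-8*s^2 - 63*s + 8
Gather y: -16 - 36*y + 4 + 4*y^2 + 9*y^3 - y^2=9*y^3 + 3*y^2 - 36*y - 12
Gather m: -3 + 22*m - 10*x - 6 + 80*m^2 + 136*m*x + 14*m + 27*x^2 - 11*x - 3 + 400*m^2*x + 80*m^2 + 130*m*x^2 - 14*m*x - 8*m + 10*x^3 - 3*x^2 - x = m^2*(400*x + 160) + m*(130*x^2 + 122*x + 28) + 10*x^3 + 24*x^2 - 22*x - 12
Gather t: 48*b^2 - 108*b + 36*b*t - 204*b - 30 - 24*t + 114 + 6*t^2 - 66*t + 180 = 48*b^2 - 312*b + 6*t^2 + t*(36*b - 90) + 264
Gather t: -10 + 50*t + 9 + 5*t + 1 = 55*t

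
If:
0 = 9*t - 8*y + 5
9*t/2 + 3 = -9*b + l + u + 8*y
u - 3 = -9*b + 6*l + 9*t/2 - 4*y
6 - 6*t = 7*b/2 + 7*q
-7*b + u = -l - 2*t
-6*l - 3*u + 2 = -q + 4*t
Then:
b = 103/1873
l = 7087/26222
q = 38747/26222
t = -1416/1873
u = 42655/26222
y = -3379/14984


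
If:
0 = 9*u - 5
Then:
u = 5/9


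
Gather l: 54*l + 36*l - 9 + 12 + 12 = 90*l + 15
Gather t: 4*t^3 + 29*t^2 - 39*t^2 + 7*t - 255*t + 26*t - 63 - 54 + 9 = 4*t^3 - 10*t^2 - 222*t - 108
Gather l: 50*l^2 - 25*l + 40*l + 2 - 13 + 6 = 50*l^2 + 15*l - 5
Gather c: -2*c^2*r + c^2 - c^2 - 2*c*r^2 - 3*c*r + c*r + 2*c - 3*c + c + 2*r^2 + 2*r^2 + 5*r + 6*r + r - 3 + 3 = -2*c^2*r + c*(-2*r^2 - 2*r) + 4*r^2 + 12*r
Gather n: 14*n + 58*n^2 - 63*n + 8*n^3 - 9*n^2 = 8*n^3 + 49*n^2 - 49*n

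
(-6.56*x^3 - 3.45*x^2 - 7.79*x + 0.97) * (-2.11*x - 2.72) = 13.8416*x^4 + 25.1227*x^3 + 25.8209*x^2 + 19.1421*x - 2.6384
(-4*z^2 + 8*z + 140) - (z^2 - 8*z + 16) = -5*z^2 + 16*z + 124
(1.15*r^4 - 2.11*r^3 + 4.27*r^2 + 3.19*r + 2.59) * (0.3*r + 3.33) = 0.345*r^5 + 3.1965*r^4 - 5.7453*r^3 + 15.1761*r^2 + 11.3997*r + 8.6247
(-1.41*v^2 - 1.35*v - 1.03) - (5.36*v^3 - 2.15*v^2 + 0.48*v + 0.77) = -5.36*v^3 + 0.74*v^2 - 1.83*v - 1.8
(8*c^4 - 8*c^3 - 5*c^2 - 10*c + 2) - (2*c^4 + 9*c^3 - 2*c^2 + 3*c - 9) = 6*c^4 - 17*c^3 - 3*c^2 - 13*c + 11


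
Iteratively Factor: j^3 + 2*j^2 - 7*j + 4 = (j - 1)*(j^2 + 3*j - 4) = (j - 1)^2*(j + 4)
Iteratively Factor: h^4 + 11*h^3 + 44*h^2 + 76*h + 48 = (h + 2)*(h^3 + 9*h^2 + 26*h + 24) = (h + 2)^2*(h^2 + 7*h + 12) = (h + 2)^2*(h + 4)*(h + 3)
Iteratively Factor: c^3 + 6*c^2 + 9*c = (c)*(c^2 + 6*c + 9) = c*(c + 3)*(c + 3)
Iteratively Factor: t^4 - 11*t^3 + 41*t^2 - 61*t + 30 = (t - 5)*(t^3 - 6*t^2 + 11*t - 6) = (t - 5)*(t - 1)*(t^2 - 5*t + 6) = (t - 5)*(t - 2)*(t - 1)*(t - 3)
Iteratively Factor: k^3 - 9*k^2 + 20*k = (k - 5)*(k^2 - 4*k) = k*(k - 5)*(k - 4)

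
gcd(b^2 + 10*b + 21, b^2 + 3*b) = b + 3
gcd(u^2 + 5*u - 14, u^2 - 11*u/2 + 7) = u - 2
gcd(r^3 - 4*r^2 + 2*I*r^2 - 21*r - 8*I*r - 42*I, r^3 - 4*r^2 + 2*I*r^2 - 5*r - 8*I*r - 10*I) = r + 2*I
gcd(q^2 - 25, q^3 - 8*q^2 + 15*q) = q - 5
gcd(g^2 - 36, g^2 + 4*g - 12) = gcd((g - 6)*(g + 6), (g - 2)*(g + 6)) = g + 6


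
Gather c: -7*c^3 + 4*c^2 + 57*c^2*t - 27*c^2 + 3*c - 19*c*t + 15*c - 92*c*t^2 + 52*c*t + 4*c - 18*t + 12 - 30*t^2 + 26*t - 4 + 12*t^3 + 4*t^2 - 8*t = -7*c^3 + c^2*(57*t - 23) + c*(-92*t^2 + 33*t + 22) + 12*t^3 - 26*t^2 + 8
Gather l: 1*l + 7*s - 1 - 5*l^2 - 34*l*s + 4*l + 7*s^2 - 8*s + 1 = -5*l^2 + l*(5 - 34*s) + 7*s^2 - s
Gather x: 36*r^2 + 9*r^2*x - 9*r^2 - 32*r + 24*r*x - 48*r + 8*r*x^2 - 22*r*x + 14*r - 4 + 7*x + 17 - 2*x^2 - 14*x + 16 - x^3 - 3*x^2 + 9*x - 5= 27*r^2 - 66*r - x^3 + x^2*(8*r - 5) + x*(9*r^2 + 2*r + 2) + 24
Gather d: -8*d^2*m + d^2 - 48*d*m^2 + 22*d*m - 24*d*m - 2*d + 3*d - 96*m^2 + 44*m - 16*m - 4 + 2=d^2*(1 - 8*m) + d*(-48*m^2 - 2*m + 1) - 96*m^2 + 28*m - 2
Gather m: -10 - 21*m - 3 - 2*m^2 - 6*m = -2*m^2 - 27*m - 13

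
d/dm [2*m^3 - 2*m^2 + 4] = 2*m*(3*m - 2)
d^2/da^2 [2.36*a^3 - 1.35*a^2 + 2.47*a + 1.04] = 14.16*a - 2.7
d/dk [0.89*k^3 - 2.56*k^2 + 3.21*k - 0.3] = 2.67*k^2 - 5.12*k + 3.21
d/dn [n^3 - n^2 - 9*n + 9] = 3*n^2 - 2*n - 9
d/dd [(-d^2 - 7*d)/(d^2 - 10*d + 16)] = (17*d^2 - 32*d - 112)/(d^4 - 20*d^3 + 132*d^2 - 320*d + 256)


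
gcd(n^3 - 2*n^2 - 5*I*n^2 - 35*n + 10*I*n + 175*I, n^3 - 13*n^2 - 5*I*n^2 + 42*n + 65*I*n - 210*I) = n^2 + n*(-7 - 5*I) + 35*I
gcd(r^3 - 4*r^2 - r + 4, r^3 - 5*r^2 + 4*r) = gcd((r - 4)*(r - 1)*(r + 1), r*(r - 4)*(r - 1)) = r^2 - 5*r + 4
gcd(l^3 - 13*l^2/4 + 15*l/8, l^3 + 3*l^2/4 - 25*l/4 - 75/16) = l - 5/2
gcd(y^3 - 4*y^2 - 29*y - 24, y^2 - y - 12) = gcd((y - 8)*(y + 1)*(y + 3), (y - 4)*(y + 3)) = y + 3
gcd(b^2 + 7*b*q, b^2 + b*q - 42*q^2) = b + 7*q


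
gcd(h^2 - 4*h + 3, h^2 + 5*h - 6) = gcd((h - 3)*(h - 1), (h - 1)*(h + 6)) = h - 1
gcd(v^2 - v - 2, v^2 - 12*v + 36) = 1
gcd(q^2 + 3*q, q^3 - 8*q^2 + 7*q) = q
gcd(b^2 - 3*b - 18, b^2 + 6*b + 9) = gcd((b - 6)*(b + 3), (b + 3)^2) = b + 3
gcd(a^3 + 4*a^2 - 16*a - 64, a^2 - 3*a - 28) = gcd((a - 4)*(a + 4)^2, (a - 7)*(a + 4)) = a + 4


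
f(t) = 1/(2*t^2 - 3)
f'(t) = -4*t/(2*t^2 - 3)^2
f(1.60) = 0.47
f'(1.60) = -1.42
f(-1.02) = -1.09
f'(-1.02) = 4.83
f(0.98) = -0.93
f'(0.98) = -3.37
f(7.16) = 0.01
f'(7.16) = -0.00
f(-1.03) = -1.14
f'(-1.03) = 5.34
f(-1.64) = 0.42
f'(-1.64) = 1.16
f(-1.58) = 0.50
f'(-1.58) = 1.59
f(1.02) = -1.09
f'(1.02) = -4.83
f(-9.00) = 0.01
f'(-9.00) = 0.00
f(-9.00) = 0.01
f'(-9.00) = 0.00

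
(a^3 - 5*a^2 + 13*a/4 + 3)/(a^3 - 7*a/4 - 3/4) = (a - 4)/(a + 1)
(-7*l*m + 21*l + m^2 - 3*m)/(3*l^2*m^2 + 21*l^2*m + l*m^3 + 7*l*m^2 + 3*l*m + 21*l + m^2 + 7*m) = (-7*l*m + 21*l + m^2 - 3*m)/(3*l^2*m^2 + 21*l^2*m + l*m^3 + 7*l*m^2 + 3*l*m + 21*l + m^2 + 7*m)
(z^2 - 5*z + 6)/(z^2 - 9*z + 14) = (z - 3)/(z - 7)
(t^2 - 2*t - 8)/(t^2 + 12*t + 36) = (t^2 - 2*t - 8)/(t^2 + 12*t + 36)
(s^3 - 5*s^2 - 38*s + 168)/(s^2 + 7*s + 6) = (s^2 - 11*s + 28)/(s + 1)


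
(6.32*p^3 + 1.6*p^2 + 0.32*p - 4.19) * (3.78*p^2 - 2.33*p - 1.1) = 23.8896*p^5 - 8.6776*p^4 - 9.4704*p^3 - 18.3438*p^2 + 9.4107*p + 4.609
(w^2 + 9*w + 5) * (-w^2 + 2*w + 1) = -w^4 - 7*w^3 + 14*w^2 + 19*w + 5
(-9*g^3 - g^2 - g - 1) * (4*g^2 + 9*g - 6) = -36*g^5 - 85*g^4 + 41*g^3 - 7*g^2 - 3*g + 6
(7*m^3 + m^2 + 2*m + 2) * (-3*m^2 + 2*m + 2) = -21*m^5 + 11*m^4 + 10*m^3 + 8*m + 4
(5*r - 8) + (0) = 5*r - 8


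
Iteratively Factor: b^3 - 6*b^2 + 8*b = (b)*(b^2 - 6*b + 8) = b*(b - 2)*(b - 4)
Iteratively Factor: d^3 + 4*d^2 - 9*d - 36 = (d - 3)*(d^2 + 7*d + 12) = (d - 3)*(d + 3)*(d + 4)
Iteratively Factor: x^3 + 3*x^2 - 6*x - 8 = (x - 2)*(x^2 + 5*x + 4) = (x - 2)*(x + 4)*(x + 1)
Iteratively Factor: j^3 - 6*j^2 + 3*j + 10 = (j - 2)*(j^2 - 4*j - 5) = (j - 5)*(j - 2)*(j + 1)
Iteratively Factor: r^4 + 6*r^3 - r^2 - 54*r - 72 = (r + 3)*(r^3 + 3*r^2 - 10*r - 24) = (r + 3)*(r + 4)*(r^2 - r - 6) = (r - 3)*(r + 3)*(r + 4)*(r + 2)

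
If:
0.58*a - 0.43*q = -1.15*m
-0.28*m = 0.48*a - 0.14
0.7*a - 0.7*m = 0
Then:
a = 0.18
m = 0.18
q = 0.74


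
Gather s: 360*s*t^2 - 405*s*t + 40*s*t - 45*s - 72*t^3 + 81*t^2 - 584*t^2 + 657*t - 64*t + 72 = s*(360*t^2 - 365*t - 45) - 72*t^3 - 503*t^2 + 593*t + 72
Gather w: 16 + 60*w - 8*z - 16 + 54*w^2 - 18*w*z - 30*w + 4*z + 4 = 54*w^2 + w*(30 - 18*z) - 4*z + 4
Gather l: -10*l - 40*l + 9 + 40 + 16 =65 - 50*l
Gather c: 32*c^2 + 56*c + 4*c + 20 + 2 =32*c^2 + 60*c + 22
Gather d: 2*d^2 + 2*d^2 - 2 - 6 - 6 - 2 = 4*d^2 - 16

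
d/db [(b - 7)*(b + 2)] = 2*b - 5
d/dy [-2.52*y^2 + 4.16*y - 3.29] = 4.16 - 5.04*y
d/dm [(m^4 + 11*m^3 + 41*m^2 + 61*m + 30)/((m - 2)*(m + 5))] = 2*(m^3 - 12*m - 14)/(m^2 - 4*m + 4)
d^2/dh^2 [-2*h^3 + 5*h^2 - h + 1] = 10 - 12*h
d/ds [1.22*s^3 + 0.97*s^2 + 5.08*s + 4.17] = 3.66*s^2 + 1.94*s + 5.08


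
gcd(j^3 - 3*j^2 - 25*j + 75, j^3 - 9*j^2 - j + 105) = j - 5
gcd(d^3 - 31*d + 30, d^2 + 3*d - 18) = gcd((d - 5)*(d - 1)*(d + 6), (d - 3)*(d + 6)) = d + 6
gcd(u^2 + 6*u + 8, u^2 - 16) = u + 4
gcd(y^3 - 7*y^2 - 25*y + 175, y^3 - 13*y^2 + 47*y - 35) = y^2 - 12*y + 35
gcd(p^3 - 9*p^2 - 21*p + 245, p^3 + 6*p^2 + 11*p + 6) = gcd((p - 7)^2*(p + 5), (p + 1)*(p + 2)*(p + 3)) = 1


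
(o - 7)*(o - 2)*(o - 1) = o^3 - 10*o^2 + 23*o - 14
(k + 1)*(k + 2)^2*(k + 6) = k^4 + 11*k^3 + 38*k^2 + 52*k + 24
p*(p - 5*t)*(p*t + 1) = p^3*t - 5*p^2*t^2 + p^2 - 5*p*t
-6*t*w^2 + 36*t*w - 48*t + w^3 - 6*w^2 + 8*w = (-6*t + w)*(w - 4)*(w - 2)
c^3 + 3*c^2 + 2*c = c*(c + 1)*(c + 2)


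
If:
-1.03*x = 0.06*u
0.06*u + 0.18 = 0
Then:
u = -3.00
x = 0.17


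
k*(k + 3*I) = k^2 + 3*I*k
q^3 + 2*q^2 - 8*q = q*(q - 2)*(q + 4)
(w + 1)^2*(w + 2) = w^3 + 4*w^2 + 5*w + 2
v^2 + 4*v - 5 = (v - 1)*(v + 5)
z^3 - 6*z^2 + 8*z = z*(z - 4)*(z - 2)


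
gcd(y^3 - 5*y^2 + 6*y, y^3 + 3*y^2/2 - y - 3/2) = 1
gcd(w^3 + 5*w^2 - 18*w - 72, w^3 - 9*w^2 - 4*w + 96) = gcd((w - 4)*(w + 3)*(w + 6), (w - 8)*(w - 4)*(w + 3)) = w^2 - w - 12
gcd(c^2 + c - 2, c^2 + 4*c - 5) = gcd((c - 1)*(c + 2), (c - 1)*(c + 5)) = c - 1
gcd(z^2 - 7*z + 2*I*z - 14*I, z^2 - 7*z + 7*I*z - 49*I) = z - 7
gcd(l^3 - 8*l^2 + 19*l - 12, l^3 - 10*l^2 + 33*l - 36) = l^2 - 7*l + 12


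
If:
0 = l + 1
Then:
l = -1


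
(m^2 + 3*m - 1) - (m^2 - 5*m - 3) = 8*m + 2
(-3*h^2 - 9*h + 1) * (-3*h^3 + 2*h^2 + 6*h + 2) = 9*h^5 + 21*h^4 - 39*h^3 - 58*h^2 - 12*h + 2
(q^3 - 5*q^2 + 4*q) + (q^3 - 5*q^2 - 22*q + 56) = 2*q^3 - 10*q^2 - 18*q + 56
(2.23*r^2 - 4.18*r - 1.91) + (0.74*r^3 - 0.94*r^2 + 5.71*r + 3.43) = 0.74*r^3 + 1.29*r^2 + 1.53*r + 1.52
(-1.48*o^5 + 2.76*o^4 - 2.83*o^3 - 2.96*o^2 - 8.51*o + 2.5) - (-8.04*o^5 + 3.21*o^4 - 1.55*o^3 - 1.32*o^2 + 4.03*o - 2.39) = 6.56*o^5 - 0.45*o^4 - 1.28*o^3 - 1.64*o^2 - 12.54*o + 4.89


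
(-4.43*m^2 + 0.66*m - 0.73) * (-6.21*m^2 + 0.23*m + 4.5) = 27.5103*m^4 - 5.1175*m^3 - 15.2499*m^2 + 2.8021*m - 3.285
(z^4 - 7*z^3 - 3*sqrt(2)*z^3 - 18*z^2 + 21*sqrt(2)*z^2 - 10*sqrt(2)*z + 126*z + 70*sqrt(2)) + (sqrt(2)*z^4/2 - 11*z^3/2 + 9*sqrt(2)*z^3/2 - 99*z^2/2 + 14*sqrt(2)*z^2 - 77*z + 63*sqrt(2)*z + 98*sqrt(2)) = sqrt(2)*z^4/2 + z^4 - 25*z^3/2 + 3*sqrt(2)*z^3/2 - 135*z^2/2 + 35*sqrt(2)*z^2 + 49*z + 53*sqrt(2)*z + 168*sqrt(2)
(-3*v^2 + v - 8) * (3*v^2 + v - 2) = -9*v^4 - 17*v^2 - 10*v + 16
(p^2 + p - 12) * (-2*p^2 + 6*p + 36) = -2*p^4 + 4*p^3 + 66*p^2 - 36*p - 432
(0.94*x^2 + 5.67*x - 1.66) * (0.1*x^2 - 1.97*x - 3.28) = 0.094*x^4 - 1.2848*x^3 - 14.4191*x^2 - 15.3274*x + 5.4448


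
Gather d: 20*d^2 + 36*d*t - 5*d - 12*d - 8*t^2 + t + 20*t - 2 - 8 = 20*d^2 + d*(36*t - 17) - 8*t^2 + 21*t - 10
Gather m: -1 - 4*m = -4*m - 1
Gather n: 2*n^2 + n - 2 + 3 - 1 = 2*n^2 + n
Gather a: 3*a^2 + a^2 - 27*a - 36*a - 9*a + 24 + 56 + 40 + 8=4*a^2 - 72*a + 128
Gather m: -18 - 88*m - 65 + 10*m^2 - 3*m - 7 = 10*m^2 - 91*m - 90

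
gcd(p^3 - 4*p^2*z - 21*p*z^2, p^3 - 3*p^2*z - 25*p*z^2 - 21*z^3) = -p^2 + 4*p*z + 21*z^2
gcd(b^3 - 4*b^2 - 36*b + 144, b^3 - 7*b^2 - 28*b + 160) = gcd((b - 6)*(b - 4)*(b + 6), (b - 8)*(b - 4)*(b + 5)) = b - 4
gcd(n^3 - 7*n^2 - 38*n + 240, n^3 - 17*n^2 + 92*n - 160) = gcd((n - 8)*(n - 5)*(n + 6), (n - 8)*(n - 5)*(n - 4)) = n^2 - 13*n + 40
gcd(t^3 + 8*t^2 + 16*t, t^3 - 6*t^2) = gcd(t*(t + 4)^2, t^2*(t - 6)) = t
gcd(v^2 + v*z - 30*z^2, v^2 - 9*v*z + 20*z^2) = -v + 5*z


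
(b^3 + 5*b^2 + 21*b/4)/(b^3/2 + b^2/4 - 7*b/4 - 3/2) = b*(2*b + 7)/(b^2 - b - 2)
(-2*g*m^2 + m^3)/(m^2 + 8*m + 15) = m^2*(-2*g + m)/(m^2 + 8*m + 15)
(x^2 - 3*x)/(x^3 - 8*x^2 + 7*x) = (x - 3)/(x^2 - 8*x + 7)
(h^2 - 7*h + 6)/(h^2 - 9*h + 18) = (h - 1)/(h - 3)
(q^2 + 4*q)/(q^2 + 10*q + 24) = q/(q + 6)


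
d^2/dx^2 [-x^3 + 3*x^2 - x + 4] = 6 - 6*x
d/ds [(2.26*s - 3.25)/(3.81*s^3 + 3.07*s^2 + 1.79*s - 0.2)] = (-17.2212*s^3 + 30.2093*s^2 + 19.955*s + 5.3655)/(14.5161*s^6 + 23.3934*s^5 + 23.0647*s^4 + 9.4666*s^3 + 1.9761*s^2 - 0.716*s + 0.04)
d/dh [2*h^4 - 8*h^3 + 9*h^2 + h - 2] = 8*h^3 - 24*h^2 + 18*h + 1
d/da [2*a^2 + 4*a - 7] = 4*a + 4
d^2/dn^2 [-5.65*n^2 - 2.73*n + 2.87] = -11.3000000000000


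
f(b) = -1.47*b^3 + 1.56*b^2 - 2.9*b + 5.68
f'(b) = -4.41*b^2 + 3.12*b - 2.9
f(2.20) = -8.80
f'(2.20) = -17.38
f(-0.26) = 6.57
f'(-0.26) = -4.01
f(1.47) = 0.12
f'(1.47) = -7.84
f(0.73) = 3.82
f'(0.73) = -2.97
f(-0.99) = 11.51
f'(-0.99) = -10.31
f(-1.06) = 12.26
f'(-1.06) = -11.16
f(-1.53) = 19.03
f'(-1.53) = -18.00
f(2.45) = -13.68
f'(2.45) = -21.73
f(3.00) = -28.67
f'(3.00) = -33.23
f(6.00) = -273.08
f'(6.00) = -142.94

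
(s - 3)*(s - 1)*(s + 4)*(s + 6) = s^4 + 6*s^3 - 13*s^2 - 66*s + 72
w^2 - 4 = (w - 2)*(w + 2)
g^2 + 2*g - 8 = (g - 2)*(g + 4)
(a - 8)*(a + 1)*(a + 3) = a^3 - 4*a^2 - 29*a - 24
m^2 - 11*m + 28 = (m - 7)*(m - 4)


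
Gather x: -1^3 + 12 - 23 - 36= -48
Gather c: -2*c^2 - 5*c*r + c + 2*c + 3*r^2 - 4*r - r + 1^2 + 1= -2*c^2 + c*(3 - 5*r) + 3*r^2 - 5*r + 2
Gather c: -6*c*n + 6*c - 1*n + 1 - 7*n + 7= c*(6 - 6*n) - 8*n + 8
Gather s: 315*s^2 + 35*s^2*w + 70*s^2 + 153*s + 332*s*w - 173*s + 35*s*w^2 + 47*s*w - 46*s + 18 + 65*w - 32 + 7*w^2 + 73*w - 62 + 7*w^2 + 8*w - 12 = s^2*(35*w + 385) + s*(35*w^2 + 379*w - 66) + 14*w^2 + 146*w - 88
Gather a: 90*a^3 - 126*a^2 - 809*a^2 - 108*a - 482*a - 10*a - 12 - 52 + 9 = 90*a^3 - 935*a^2 - 600*a - 55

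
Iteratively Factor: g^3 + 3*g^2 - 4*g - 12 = (g + 2)*(g^2 + g - 6) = (g + 2)*(g + 3)*(g - 2)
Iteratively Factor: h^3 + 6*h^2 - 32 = (h + 4)*(h^2 + 2*h - 8) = (h + 4)^2*(h - 2)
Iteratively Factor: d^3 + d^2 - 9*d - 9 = (d + 3)*(d^2 - 2*d - 3) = (d + 1)*(d + 3)*(d - 3)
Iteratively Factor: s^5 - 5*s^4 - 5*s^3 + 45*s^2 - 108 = (s + 2)*(s^4 - 7*s^3 + 9*s^2 + 27*s - 54) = (s - 3)*(s + 2)*(s^3 - 4*s^2 - 3*s + 18) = (s - 3)^2*(s + 2)*(s^2 - s - 6) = (s - 3)^3*(s + 2)*(s + 2)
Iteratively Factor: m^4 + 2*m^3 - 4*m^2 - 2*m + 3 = (m + 1)*(m^3 + m^2 - 5*m + 3) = (m + 1)*(m + 3)*(m^2 - 2*m + 1) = (m - 1)*(m + 1)*(m + 3)*(m - 1)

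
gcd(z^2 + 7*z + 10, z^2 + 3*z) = 1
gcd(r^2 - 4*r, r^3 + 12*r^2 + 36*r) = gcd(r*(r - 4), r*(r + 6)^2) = r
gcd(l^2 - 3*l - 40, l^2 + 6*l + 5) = l + 5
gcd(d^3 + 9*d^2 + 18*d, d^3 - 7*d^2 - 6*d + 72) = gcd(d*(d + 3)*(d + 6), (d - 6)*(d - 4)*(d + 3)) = d + 3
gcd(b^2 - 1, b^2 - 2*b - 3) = b + 1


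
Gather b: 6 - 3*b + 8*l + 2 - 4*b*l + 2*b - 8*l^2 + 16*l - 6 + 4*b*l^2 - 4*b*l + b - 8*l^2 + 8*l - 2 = b*(4*l^2 - 8*l) - 16*l^2 + 32*l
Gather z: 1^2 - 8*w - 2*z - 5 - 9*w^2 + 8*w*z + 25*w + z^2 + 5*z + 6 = -9*w^2 + 17*w + z^2 + z*(8*w + 3) + 2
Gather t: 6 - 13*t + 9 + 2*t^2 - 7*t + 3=2*t^2 - 20*t + 18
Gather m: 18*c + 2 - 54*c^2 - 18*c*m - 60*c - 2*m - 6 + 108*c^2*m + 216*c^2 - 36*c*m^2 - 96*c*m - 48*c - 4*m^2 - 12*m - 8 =162*c^2 - 90*c + m^2*(-36*c - 4) + m*(108*c^2 - 114*c - 14) - 12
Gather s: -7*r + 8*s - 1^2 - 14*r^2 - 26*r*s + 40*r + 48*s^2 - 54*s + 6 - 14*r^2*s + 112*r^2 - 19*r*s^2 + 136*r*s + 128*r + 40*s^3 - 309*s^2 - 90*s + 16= 98*r^2 + 161*r + 40*s^3 + s^2*(-19*r - 261) + s*(-14*r^2 + 110*r - 136) + 21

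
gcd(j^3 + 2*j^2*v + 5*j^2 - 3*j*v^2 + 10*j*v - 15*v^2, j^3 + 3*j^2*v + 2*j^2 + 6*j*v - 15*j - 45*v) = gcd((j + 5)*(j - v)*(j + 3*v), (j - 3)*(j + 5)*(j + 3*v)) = j^2 + 3*j*v + 5*j + 15*v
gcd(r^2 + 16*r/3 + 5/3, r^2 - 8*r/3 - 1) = r + 1/3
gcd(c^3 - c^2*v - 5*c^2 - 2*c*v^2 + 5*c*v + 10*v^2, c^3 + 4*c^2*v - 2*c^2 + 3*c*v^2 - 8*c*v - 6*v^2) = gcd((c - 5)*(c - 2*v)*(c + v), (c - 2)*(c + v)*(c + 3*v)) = c + v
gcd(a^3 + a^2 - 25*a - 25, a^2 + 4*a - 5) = a + 5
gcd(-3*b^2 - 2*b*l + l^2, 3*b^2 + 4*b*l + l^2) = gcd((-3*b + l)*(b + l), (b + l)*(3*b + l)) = b + l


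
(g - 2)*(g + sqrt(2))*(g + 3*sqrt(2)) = g^3 - 2*g^2 + 4*sqrt(2)*g^2 - 8*sqrt(2)*g + 6*g - 12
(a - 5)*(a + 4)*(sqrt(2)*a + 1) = sqrt(2)*a^3 - sqrt(2)*a^2 + a^2 - 20*sqrt(2)*a - a - 20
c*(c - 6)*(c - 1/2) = c^3 - 13*c^2/2 + 3*c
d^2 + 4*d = d*(d + 4)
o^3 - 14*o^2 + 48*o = o*(o - 8)*(o - 6)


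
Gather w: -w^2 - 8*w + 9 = -w^2 - 8*w + 9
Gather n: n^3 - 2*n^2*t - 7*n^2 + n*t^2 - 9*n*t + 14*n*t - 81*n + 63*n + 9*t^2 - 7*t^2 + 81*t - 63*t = n^3 + n^2*(-2*t - 7) + n*(t^2 + 5*t - 18) + 2*t^2 + 18*t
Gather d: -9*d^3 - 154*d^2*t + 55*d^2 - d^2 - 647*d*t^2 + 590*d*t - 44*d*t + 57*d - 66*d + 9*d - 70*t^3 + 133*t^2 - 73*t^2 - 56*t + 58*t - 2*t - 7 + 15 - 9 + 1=-9*d^3 + d^2*(54 - 154*t) + d*(-647*t^2 + 546*t) - 70*t^3 + 60*t^2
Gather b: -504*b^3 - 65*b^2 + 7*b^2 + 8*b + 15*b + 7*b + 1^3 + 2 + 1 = -504*b^3 - 58*b^2 + 30*b + 4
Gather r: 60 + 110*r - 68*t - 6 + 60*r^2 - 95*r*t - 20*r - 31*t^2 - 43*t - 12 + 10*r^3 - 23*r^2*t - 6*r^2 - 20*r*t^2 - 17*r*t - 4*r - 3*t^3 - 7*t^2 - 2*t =10*r^3 + r^2*(54 - 23*t) + r*(-20*t^2 - 112*t + 86) - 3*t^3 - 38*t^2 - 113*t + 42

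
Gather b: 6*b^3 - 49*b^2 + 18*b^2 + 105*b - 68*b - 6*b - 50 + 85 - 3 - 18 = 6*b^3 - 31*b^2 + 31*b + 14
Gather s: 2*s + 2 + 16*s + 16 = 18*s + 18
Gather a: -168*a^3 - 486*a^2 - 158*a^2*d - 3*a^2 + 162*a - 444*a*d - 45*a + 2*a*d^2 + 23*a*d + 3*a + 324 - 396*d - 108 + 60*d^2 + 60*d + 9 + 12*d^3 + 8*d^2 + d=-168*a^3 + a^2*(-158*d - 489) + a*(2*d^2 - 421*d + 120) + 12*d^3 + 68*d^2 - 335*d + 225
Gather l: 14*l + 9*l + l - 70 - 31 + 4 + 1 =24*l - 96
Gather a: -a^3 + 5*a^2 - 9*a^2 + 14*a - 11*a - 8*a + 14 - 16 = -a^3 - 4*a^2 - 5*a - 2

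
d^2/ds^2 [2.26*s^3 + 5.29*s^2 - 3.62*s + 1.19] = 13.56*s + 10.58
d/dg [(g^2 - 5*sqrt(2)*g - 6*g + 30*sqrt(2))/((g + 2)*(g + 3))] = (5*sqrt(2)*g^2 + 11*g^2 - 60*sqrt(2)*g + 12*g - 180*sqrt(2) - 36)/(g^4 + 10*g^3 + 37*g^2 + 60*g + 36)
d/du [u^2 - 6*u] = 2*u - 6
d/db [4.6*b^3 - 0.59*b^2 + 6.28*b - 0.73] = 13.8*b^2 - 1.18*b + 6.28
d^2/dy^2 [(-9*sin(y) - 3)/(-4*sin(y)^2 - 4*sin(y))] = 3*(-3*sin(y) + 2 + 1/sin(y) + 4/sin(y)^2 + 2/sin(y)^3)/(4*(sin(y) + 1)^2)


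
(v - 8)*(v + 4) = v^2 - 4*v - 32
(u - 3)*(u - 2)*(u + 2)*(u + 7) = u^4 + 4*u^3 - 25*u^2 - 16*u + 84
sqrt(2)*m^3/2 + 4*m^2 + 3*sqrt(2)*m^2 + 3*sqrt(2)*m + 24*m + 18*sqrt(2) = (m + 6)*(m + 3*sqrt(2))*(sqrt(2)*m/2 + 1)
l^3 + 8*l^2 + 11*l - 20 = (l - 1)*(l + 4)*(l + 5)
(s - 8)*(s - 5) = s^2 - 13*s + 40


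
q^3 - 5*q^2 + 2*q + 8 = (q - 4)*(q - 2)*(q + 1)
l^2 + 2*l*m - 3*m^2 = (l - m)*(l + 3*m)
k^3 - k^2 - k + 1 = (k - 1)^2*(k + 1)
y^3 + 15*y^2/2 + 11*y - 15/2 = (y - 1/2)*(y + 3)*(y + 5)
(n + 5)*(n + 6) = n^2 + 11*n + 30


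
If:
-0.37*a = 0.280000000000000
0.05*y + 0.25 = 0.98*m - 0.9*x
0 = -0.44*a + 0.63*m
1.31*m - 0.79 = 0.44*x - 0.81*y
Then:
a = -0.76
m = -0.53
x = -0.93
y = 1.33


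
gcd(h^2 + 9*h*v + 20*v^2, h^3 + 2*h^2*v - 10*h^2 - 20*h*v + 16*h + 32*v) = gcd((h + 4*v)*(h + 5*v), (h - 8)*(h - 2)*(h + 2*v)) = 1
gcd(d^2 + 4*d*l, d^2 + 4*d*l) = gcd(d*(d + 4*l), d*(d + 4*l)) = d^2 + 4*d*l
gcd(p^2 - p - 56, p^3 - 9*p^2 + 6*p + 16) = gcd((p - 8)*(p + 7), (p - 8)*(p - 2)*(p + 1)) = p - 8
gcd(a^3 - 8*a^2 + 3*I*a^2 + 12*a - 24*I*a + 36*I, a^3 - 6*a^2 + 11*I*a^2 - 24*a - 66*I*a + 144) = a^2 + a*(-6 + 3*I) - 18*I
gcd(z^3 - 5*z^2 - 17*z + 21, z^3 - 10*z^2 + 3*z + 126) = z^2 - 4*z - 21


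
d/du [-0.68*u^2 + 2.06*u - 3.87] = 2.06 - 1.36*u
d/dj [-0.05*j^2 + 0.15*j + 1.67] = 0.15 - 0.1*j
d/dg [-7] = 0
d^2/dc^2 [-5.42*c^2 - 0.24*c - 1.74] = -10.8400000000000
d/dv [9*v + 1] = 9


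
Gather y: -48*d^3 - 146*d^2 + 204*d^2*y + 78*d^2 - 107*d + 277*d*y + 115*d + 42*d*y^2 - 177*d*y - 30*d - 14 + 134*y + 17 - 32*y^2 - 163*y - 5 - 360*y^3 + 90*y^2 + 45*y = -48*d^3 - 68*d^2 - 22*d - 360*y^3 + y^2*(42*d + 58) + y*(204*d^2 + 100*d + 16) - 2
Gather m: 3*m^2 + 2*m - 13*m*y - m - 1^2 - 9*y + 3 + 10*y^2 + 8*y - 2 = 3*m^2 + m*(1 - 13*y) + 10*y^2 - y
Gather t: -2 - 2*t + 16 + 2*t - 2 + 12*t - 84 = 12*t - 72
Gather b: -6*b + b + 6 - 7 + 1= -5*b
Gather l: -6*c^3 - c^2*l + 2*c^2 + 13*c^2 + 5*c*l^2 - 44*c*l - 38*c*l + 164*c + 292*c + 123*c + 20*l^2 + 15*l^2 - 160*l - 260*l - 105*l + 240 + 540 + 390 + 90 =-6*c^3 + 15*c^2 + 579*c + l^2*(5*c + 35) + l*(-c^2 - 82*c - 525) + 1260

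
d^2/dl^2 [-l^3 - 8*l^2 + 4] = -6*l - 16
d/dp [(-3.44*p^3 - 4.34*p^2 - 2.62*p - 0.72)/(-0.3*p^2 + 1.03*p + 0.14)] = (1.032*p^4 - 7.0864*p^3 - 6.701*p^2 - 1.6472*p + 0.3748)/(0.09*p^4 - 0.618*p^3 + 0.9769*p^2 + 0.2884*p + 0.0196)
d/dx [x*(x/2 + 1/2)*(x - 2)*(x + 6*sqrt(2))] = 2*x^3 - 3*x^2/2 + 9*sqrt(2)*x^2 - 6*sqrt(2)*x - 2*x - 6*sqrt(2)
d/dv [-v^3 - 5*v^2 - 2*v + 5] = -3*v^2 - 10*v - 2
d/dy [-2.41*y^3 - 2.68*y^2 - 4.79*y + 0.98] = -7.23*y^2 - 5.36*y - 4.79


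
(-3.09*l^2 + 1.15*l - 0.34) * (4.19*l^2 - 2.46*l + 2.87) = -12.9471*l^4 + 12.4199*l^3 - 13.1219*l^2 + 4.1369*l - 0.9758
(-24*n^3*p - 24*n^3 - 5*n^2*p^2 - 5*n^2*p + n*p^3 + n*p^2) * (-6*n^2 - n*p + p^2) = 144*n^5*p + 144*n^5 + 54*n^4*p^2 + 54*n^4*p - 25*n^3*p^3 - 25*n^3*p^2 - 6*n^2*p^4 - 6*n^2*p^3 + n*p^5 + n*p^4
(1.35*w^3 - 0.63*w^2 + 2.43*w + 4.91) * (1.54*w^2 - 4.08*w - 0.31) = 2.079*w^5 - 6.4782*w^4 + 5.8941*w^3 - 2.1577*w^2 - 20.7861*w - 1.5221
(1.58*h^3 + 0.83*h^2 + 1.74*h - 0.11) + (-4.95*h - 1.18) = 1.58*h^3 + 0.83*h^2 - 3.21*h - 1.29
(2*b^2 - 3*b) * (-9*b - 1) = -18*b^3 + 25*b^2 + 3*b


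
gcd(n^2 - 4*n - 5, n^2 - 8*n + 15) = n - 5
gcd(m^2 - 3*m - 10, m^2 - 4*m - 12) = m + 2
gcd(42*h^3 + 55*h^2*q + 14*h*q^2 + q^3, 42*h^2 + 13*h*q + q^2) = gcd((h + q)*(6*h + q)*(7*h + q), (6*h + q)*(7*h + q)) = 42*h^2 + 13*h*q + q^2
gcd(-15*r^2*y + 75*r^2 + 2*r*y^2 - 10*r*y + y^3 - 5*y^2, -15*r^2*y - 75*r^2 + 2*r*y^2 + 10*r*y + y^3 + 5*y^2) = -15*r^2 + 2*r*y + y^2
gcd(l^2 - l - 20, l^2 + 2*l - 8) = l + 4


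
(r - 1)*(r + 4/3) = r^2 + r/3 - 4/3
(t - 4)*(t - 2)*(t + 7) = t^3 + t^2 - 34*t + 56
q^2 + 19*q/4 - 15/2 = (q - 5/4)*(q + 6)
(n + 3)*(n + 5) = n^2 + 8*n + 15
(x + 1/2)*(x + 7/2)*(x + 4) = x^3 + 8*x^2 + 71*x/4 + 7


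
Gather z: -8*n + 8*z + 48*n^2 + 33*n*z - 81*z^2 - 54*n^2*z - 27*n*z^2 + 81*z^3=48*n^2 - 8*n + 81*z^3 + z^2*(-27*n - 81) + z*(-54*n^2 + 33*n + 8)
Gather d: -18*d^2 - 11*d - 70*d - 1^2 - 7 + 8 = -18*d^2 - 81*d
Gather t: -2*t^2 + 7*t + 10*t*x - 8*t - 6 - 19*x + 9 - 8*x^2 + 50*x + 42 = -2*t^2 + t*(10*x - 1) - 8*x^2 + 31*x + 45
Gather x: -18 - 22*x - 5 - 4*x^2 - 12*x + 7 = -4*x^2 - 34*x - 16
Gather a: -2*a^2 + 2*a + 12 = -2*a^2 + 2*a + 12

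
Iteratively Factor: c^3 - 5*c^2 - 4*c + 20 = (c + 2)*(c^2 - 7*c + 10) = (c - 2)*(c + 2)*(c - 5)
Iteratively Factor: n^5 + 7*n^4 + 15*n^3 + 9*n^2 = (n)*(n^4 + 7*n^3 + 15*n^2 + 9*n) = n*(n + 3)*(n^3 + 4*n^2 + 3*n) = n*(n + 1)*(n + 3)*(n^2 + 3*n) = n*(n + 1)*(n + 3)^2*(n)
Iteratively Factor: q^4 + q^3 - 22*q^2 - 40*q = (q + 4)*(q^3 - 3*q^2 - 10*q) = (q - 5)*(q + 4)*(q^2 + 2*q) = q*(q - 5)*(q + 4)*(q + 2)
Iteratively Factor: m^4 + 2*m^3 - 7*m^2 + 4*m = (m - 1)*(m^3 + 3*m^2 - 4*m) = (m - 1)*(m + 4)*(m^2 - m) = (m - 1)^2*(m + 4)*(m)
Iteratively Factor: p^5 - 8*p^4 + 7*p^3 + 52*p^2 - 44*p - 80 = (p - 5)*(p^4 - 3*p^3 - 8*p^2 + 12*p + 16) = (p - 5)*(p + 1)*(p^3 - 4*p^2 - 4*p + 16) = (p - 5)*(p + 1)*(p + 2)*(p^2 - 6*p + 8) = (p - 5)*(p - 2)*(p + 1)*(p + 2)*(p - 4)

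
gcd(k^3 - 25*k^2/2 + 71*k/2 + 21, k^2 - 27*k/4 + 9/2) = k - 6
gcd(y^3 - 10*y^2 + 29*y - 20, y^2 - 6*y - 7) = 1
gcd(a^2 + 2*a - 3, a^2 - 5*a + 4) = a - 1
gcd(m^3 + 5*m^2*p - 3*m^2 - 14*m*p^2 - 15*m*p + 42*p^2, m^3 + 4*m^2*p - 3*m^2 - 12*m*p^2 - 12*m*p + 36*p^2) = -m^2 + 2*m*p + 3*m - 6*p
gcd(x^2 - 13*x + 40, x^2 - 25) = x - 5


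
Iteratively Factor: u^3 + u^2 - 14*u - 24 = (u + 2)*(u^2 - u - 12) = (u - 4)*(u + 2)*(u + 3)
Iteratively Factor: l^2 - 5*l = (l)*(l - 5)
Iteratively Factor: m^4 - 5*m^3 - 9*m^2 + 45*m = (m - 3)*(m^3 - 2*m^2 - 15*m) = (m - 3)*(m + 3)*(m^2 - 5*m) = m*(m - 3)*(m + 3)*(m - 5)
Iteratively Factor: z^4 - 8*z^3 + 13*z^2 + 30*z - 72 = (z - 3)*(z^3 - 5*z^2 - 2*z + 24) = (z - 4)*(z - 3)*(z^2 - z - 6) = (z - 4)*(z - 3)*(z + 2)*(z - 3)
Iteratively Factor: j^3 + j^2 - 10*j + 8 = (j - 1)*(j^2 + 2*j - 8) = (j - 2)*(j - 1)*(j + 4)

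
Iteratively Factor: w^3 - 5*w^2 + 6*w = (w - 2)*(w^2 - 3*w) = w*(w - 2)*(w - 3)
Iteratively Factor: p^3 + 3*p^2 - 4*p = (p + 4)*(p^2 - p) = p*(p + 4)*(p - 1)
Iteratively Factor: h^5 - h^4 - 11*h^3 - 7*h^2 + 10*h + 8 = (h - 4)*(h^4 + 3*h^3 + h^2 - 3*h - 2) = (h - 4)*(h - 1)*(h^3 + 4*h^2 + 5*h + 2) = (h - 4)*(h - 1)*(h + 1)*(h^2 + 3*h + 2) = (h - 4)*(h - 1)*(h + 1)*(h + 2)*(h + 1)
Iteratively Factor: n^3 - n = (n - 1)*(n^2 + n) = (n - 1)*(n + 1)*(n)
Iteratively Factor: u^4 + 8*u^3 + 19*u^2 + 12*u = (u + 1)*(u^3 + 7*u^2 + 12*u) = (u + 1)*(u + 3)*(u^2 + 4*u) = (u + 1)*(u + 3)*(u + 4)*(u)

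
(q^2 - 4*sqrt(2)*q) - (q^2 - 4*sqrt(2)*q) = 0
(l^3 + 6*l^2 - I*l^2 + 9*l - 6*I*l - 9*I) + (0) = l^3 + 6*l^2 - I*l^2 + 9*l - 6*I*l - 9*I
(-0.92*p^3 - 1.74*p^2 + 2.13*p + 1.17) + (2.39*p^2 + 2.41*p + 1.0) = -0.92*p^3 + 0.65*p^2 + 4.54*p + 2.17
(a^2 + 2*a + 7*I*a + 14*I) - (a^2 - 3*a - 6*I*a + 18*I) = 5*a + 13*I*a - 4*I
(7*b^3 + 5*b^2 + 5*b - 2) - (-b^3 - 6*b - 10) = 8*b^3 + 5*b^2 + 11*b + 8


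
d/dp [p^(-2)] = -2/p^3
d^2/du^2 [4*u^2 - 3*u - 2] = 8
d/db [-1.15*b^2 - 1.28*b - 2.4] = -2.3*b - 1.28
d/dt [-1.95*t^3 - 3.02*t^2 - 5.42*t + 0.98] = -5.85*t^2 - 6.04*t - 5.42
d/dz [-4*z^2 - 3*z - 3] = -8*z - 3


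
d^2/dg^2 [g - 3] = 0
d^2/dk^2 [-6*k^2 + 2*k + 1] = -12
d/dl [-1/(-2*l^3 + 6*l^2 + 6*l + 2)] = 3*(-l^2 + 2*l + 1)/(2*(-l^3 + 3*l^2 + 3*l + 1)^2)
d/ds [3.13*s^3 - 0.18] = 9.39*s^2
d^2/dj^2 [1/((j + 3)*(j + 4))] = 2*((j + 3)^2 + (j + 3)*(j + 4) + (j + 4)^2)/((j + 3)^3*(j + 4)^3)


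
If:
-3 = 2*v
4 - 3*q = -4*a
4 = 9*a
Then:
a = 4/9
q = 52/27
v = -3/2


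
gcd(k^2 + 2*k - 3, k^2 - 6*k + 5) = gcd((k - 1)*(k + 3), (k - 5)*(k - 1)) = k - 1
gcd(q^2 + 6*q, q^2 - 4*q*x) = q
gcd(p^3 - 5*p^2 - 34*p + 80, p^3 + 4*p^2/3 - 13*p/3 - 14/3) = p - 2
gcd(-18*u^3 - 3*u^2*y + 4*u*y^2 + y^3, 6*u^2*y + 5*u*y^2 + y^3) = 3*u + y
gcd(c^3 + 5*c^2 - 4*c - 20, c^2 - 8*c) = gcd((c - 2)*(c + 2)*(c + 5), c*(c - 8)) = 1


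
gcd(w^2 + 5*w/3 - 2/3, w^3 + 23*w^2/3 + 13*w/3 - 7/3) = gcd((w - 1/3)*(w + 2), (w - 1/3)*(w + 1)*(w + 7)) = w - 1/3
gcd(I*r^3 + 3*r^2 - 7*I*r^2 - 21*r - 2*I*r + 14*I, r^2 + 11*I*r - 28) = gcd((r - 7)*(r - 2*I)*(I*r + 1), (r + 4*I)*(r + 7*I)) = 1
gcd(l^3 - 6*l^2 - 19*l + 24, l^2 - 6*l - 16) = l - 8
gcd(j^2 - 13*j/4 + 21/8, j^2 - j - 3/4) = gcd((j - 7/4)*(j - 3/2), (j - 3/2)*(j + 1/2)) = j - 3/2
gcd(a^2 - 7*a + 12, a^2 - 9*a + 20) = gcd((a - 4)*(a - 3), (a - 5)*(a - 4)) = a - 4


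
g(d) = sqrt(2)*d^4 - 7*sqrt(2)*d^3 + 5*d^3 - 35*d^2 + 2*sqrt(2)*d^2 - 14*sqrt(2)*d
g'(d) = 4*sqrt(2)*d^3 - 21*sqrt(2)*d^2 + 15*d^2 - 70*d + 4*sqrt(2)*d - 14*sqrt(2)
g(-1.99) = -27.21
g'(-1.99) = 5.46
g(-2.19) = -26.95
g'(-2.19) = -8.80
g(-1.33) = -14.62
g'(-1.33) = 26.47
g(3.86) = -523.60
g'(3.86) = -161.83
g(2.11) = -203.00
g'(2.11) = -167.86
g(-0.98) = -5.58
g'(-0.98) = 23.82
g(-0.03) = 0.57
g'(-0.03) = -17.88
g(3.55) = -470.32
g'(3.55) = -180.37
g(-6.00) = 1851.73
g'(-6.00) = -1384.77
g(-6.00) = 1851.73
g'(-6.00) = -1384.77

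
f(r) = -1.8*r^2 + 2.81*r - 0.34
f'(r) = 2.81 - 3.6*r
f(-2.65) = -20.43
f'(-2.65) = 12.35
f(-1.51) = -8.69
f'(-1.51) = 8.25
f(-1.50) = -8.60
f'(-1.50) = 8.21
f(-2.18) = -15.02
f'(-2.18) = 10.66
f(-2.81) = -22.45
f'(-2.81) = 12.93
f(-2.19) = -15.13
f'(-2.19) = 10.69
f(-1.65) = -9.88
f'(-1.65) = 8.75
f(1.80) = -1.11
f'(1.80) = -3.67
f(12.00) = -225.82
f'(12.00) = -40.39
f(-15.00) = -447.49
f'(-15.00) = 56.81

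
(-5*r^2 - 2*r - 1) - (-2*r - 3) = 2 - 5*r^2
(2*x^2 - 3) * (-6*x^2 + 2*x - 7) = -12*x^4 + 4*x^3 + 4*x^2 - 6*x + 21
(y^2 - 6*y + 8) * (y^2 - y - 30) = y^4 - 7*y^3 - 16*y^2 + 172*y - 240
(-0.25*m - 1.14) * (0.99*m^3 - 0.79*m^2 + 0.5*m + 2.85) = -0.2475*m^4 - 0.9311*m^3 + 0.7756*m^2 - 1.2825*m - 3.249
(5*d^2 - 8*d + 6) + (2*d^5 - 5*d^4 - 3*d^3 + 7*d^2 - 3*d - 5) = 2*d^5 - 5*d^4 - 3*d^3 + 12*d^2 - 11*d + 1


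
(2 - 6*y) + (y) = 2 - 5*y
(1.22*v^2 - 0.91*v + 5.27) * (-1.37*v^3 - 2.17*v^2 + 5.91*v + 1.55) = -1.6714*v^5 - 1.4007*v^4 + 1.965*v^3 - 14.923*v^2 + 29.7352*v + 8.1685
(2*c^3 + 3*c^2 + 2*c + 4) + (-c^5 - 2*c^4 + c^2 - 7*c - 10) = -c^5 - 2*c^4 + 2*c^3 + 4*c^2 - 5*c - 6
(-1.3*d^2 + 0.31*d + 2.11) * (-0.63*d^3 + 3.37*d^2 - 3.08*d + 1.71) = 0.819*d^5 - 4.5763*d^4 + 3.7194*d^3 + 3.9329*d^2 - 5.9687*d + 3.6081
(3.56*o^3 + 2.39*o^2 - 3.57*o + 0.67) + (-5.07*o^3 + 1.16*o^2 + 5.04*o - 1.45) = -1.51*o^3 + 3.55*o^2 + 1.47*o - 0.78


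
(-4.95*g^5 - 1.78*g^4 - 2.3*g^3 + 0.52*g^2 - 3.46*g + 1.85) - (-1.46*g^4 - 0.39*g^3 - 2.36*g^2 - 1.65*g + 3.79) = -4.95*g^5 - 0.32*g^4 - 1.91*g^3 + 2.88*g^2 - 1.81*g - 1.94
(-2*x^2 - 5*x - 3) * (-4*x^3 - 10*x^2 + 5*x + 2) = 8*x^5 + 40*x^4 + 52*x^3 + x^2 - 25*x - 6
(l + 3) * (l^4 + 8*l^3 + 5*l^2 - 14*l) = l^5 + 11*l^4 + 29*l^3 + l^2 - 42*l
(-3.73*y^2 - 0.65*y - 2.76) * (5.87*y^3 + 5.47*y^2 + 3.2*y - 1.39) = -21.8951*y^5 - 24.2186*y^4 - 31.6927*y^3 - 11.9925*y^2 - 7.9285*y + 3.8364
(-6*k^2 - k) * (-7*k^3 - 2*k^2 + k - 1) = 42*k^5 + 19*k^4 - 4*k^3 + 5*k^2 + k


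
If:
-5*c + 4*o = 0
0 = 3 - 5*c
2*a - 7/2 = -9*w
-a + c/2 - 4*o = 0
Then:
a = -27/10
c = 3/5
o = 3/4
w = 89/90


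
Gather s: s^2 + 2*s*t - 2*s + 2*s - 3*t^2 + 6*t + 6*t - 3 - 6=s^2 + 2*s*t - 3*t^2 + 12*t - 9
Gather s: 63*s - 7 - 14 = 63*s - 21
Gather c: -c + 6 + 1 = 7 - c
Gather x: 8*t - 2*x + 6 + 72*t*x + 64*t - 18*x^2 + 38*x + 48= 72*t - 18*x^2 + x*(72*t + 36) + 54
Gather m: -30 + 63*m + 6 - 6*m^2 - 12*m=-6*m^2 + 51*m - 24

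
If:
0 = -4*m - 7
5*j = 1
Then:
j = 1/5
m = -7/4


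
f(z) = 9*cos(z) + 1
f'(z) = -9*sin(z)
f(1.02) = 5.71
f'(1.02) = -7.67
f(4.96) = 3.21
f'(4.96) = 8.73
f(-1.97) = -2.50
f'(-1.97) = 8.29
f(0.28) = 9.65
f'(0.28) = -2.49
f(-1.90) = -1.91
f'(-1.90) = 8.52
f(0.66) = 8.11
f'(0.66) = -5.52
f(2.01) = -2.83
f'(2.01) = -8.15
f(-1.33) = 3.15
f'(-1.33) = 8.74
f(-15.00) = -5.84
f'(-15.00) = 5.85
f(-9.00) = -7.20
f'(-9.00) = 3.71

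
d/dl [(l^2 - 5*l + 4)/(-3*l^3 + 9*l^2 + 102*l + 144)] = (l^4 - 10*l^3 + 61*l^2 + 72*l - 376)/(3*(l^6 - 6*l^5 - 59*l^4 + 108*l^3 + 1444*l^2 + 3264*l + 2304))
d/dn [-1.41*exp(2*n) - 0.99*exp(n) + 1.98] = (-2.82*exp(n) - 0.99)*exp(n)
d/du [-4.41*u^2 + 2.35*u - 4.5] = 2.35 - 8.82*u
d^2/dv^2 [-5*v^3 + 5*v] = -30*v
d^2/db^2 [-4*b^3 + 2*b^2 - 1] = 4 - 24*b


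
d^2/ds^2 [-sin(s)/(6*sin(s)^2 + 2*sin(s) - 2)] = (9*sin(s)^5 - 3*sin(s)^4 + sin(s)^2 - 17*sin(s) - 2)/(2*(3*sin(s)^2 + sin(s) - 1)^3)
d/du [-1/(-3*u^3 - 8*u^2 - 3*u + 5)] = (-9*u^2 - 16*u - 3)/(3*u^3 + 8*u^2 + 3*u - 5)^2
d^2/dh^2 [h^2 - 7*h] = 2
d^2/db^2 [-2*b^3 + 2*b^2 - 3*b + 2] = 4 - 12*b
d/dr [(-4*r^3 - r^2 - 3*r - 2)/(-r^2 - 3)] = (4*r^4 + 33*r^2 + 2*r + 9)/(r^4 + 6*r^2 + 9)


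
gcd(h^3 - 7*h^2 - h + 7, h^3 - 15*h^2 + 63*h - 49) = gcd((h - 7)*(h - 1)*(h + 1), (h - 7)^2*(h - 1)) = h^2 - 8*h + 7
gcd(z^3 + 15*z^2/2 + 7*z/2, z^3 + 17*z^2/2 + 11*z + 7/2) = z^2 + 15*z/2 + 7/2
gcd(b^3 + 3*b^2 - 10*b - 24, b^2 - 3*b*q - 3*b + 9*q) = b - 3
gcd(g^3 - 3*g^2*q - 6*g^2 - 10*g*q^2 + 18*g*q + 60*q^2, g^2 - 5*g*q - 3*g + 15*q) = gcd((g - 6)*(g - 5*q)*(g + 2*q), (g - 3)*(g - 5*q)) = -g + 5*q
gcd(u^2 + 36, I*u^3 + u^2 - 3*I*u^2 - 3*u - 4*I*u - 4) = 1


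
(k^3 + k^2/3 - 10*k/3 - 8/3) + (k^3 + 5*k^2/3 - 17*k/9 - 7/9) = 2*k^3 + 2*k^2 - 47*k/9 - 31/9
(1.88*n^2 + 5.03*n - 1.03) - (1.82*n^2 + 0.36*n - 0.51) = 0.0599999999999998*n^2 + 4.67*n - 0.52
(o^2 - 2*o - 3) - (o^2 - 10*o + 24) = 8*o - 27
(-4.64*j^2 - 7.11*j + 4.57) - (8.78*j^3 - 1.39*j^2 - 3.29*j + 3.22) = -8.78*j^3 - 3.25*j^2 - 3.82*j + 1.35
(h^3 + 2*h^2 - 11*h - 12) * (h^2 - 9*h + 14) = h^5 - 7*h^4 - 15*h^3 + 115*h^2 - 46*h - 168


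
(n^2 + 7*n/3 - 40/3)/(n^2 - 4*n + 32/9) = 3*(n + 5)/(3*n - 4)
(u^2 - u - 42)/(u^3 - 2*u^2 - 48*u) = (u - 7)/(u*(u - 8))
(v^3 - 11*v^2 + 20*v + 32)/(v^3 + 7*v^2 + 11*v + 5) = (v^2 - 12*v + 32)/(v^2 + 6*v + 5)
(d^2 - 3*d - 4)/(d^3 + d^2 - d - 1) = (d - 4)/(d^2 - 1)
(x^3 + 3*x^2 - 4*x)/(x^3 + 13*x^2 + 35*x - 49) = x*(x + 4)/(x^2 + 14*x + 49)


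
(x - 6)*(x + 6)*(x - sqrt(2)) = x^3 - sqrt(2)*x^2 - 36*x + 36*sqrt(2)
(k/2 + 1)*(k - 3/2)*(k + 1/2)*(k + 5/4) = k^4/2 + 9*k^3/8 - 3*k^2/4 - 79*k/32 - 15/16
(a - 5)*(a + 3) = a^2 - 2*a - 15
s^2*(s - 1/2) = s^3 - s^2/2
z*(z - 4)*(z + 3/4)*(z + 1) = z^4 - 9*z^3/4 - 25*z^2/4 - 3*z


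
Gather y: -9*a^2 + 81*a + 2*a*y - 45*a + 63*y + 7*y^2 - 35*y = -9*a^2 + 36*a + 7*y^2 + y*(2*a + 28)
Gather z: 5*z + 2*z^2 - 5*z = 2*z^2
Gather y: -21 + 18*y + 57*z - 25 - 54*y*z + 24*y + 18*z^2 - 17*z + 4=y*(42 - 54*z) + 18*z^2 + 40*z - 42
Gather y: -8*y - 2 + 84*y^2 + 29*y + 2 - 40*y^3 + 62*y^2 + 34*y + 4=-40*y^3 + 146*y^2 + 55*y + 4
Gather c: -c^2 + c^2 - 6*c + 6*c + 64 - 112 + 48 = 0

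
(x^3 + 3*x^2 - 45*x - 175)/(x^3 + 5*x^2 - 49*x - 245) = (x + 5)/(x + 7)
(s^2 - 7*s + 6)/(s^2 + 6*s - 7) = (s - 6)/(s + 7)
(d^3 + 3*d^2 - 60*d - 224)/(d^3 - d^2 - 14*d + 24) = (d^2 - d - 56)/(d^2 - 5*d + 6)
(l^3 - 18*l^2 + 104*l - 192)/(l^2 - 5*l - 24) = (l^2 - 10*l + 24)/(l + 3)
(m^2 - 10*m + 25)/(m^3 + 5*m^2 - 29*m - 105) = (m - 5)/(m^2 + 10*m + 21)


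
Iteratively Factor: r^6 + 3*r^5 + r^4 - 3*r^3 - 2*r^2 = (r + 2)*(r^5 + r^4 - r^3 - r^2) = (r + 1)*(r + 2)*(r^4 - r^2) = (r + 1)^2*(r + 2)*(r^3 - r^2) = r*(r + 1)^2*(r + 2)*(r^2 - r) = r*(r - 1)*(r + 1)^2*(r + 2)*(r)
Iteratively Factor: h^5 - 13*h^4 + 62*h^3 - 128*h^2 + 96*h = (h - 4)*(h^4 - 9*h^3 + 26*h^2 - 24*h) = h*(h - 4)*(h^3 - 9*h^2 + 26*h - 24) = h*(h - 4)*(h - 3)*(h^2 - 6*h + 8) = h*(h - 4)^2*(h - 3)*(h - 2)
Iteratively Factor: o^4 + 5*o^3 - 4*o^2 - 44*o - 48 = (o - 3)*(o^3 + 8*o^2 + 20*o + 16) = (o - 3)*(o + 2)*(o^2 + 6*o + 8) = (o - 3)*(o + 2)*(o + 4)*(o + 2)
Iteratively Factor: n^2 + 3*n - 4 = (n - 1)*(n + 4)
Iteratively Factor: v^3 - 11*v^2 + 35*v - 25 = (v - 1)*(v^2 - 10*v + 25) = (v - 5)*(v - 1)*(v - 5)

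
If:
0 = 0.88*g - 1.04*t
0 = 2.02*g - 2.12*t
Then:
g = 0.00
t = 0.00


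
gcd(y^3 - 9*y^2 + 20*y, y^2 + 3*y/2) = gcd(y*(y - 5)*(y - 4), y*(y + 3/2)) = y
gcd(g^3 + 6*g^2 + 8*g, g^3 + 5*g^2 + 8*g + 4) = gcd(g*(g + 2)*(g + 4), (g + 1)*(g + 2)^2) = g + 2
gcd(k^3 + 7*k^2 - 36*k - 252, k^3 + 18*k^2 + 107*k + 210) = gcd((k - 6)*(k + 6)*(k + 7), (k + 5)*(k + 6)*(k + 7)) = k^2 + 13*k + 42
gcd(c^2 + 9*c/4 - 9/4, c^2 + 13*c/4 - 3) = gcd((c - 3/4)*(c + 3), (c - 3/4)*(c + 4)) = c - 3/4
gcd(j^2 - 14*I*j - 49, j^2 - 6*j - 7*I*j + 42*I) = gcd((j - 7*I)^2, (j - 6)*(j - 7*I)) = j - 7*I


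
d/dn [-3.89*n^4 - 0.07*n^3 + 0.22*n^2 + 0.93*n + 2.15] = -15.56*n^3 - 0.21*n^2 + 0.44*n + 0.93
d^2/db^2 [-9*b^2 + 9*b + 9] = -18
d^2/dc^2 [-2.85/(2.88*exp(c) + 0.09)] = (0.73872 - 23.63904*exp(c))*exp(c)/(2.88*exp(c) + 0.09)^3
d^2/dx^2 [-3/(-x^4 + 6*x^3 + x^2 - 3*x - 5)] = 6*((-6*x^2 + 18*x + 1)*(x^4 - 6*x^3 - x^2 + 3*x + 5) + (4*x^3 - 18*x^2 - 2*x + 3)^2)/(x^4 - 6*x^3 - x^2 + 3*x + 5)^3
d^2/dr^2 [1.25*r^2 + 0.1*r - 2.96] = 2.50000000000000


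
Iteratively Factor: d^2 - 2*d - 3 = (d - 3)*(d + 1)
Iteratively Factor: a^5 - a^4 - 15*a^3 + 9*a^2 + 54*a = (a - 3)*(a^4 + 2*a^3 - 9*a^2 - 18*a) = (a - 3)*(a + 3)*(a^3 - a^2 - 6*a) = (a - 3)^2*(a + 3)*(a^2 + 2*a) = (a - 3)^2*(a + 2)*(a + 3)*(a)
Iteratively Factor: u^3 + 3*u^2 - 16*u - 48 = (u - 4)*(u^2 + 7*u + 12) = (u - 4)*(u + 3)*(u + 4)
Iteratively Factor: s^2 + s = (s + 1)*(s)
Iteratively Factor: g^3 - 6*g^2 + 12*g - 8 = (g - 2)*(g^2 - 4*g + 4) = (g - 2)^2*(g - 2)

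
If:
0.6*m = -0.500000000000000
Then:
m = -0.83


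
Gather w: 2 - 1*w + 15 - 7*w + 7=24 - 8*w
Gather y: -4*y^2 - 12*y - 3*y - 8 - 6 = -4*y^2 - 15*y - 14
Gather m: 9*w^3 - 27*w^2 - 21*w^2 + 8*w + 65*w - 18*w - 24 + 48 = 9*w^3 - 48*w^2 + 55*w + 24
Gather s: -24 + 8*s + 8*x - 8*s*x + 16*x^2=s*(8 - 8*x) + 16*x^2 + 8*x - 24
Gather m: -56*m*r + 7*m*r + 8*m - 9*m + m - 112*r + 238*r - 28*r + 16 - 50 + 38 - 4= -49*m*r + 98*r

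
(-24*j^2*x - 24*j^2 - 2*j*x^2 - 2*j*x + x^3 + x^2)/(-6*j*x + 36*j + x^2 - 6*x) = (4*j*x + 4*j + x^2 + x)/(x - 6)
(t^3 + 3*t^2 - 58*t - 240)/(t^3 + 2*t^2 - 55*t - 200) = (t + 6)/(t + 5)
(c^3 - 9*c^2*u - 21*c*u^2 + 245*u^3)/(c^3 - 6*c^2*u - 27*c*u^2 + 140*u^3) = (-c + 7*u)/(-c + 4*u)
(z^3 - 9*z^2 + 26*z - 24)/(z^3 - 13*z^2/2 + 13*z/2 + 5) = 2*(z^2 - 7*z + 12)/(2*z^2 - 9*z - 5)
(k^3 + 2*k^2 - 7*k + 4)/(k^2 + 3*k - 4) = k - 1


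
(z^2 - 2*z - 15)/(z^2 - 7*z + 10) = (z + 3)/(z - 2)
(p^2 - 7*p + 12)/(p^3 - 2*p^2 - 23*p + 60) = 1/(p + 5)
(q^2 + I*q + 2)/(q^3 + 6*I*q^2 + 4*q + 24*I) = (q - I)/(q^2 + 4*I*q + 12)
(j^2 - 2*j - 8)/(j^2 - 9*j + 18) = (j^2 - 2*j - 8)/(j^2 - 9*j + 18)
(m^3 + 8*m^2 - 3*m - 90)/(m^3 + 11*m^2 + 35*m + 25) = (m^2 + 3*m - 18)/(m^2 + 6*m + 5)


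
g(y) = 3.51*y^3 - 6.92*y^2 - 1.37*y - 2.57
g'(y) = 10.53*y^2 - 13.84*y - 1.37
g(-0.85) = -8.56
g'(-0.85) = 18.00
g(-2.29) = -77.87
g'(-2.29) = 85.54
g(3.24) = 39.73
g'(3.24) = 64.33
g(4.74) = 209.26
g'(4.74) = 169.61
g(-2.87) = -138.61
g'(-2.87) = 125.09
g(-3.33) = -204.35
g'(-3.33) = 161.48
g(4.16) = 124.67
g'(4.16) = 123.28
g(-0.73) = -6.62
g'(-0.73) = 14.34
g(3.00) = 25.81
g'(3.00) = 51.88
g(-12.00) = -7047.89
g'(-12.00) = 1681.03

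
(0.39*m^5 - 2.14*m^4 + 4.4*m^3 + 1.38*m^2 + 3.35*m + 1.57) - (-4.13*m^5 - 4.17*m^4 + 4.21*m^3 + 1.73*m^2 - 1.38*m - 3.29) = 4.52*m^5 + 2.03*m^4 + 0.19*m^3 - 0.35*m^2 + 4.73*m + 4.86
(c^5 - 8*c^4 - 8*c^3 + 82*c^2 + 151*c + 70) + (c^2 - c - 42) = c^5 - 8*c^4 - 8*c^3 + 83*c^2 + 150*c + 28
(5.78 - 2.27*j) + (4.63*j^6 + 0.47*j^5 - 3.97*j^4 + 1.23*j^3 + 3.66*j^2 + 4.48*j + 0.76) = 4.63*j^6 + 0.47*j^5 - 3.97*j^4 + 1.23*j^3 + 3.66*j^2 + 2.21*j + 6.54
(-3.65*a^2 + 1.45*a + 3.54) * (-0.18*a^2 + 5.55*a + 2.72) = 0.657*a^4 - 20.5185*a^3 - 2.5177*a^2 + 23.591*a + 9.6288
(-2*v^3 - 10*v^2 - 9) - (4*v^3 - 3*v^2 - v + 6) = -6*v^3 - 7*v^2 + v - 15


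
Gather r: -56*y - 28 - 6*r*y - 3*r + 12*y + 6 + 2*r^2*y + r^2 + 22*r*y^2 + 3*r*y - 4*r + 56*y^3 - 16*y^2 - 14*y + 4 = r^2*(2*y + 1) + r*(22*y^2 - 3*y - 7) + 56*y^3 - 16*y^2 - 58*y - 18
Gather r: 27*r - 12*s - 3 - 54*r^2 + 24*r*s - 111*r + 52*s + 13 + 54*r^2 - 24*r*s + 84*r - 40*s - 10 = 0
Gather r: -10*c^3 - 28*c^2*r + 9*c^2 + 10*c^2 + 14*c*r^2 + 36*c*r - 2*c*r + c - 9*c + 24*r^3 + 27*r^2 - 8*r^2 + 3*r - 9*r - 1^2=-10*c^3 + 19*c^2 - 8*c + 24*r^3 + r^2*(14*c + 19) + r*(-28*c^2 + 34*c - 6) - 1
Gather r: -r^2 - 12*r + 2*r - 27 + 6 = -r^2 - 10*r - 21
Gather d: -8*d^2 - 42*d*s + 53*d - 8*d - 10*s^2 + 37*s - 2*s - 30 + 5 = -8*d^2 + d*(45 - 42*s) - 10*s^2 + 35*s - 25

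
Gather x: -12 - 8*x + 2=-8*x - 10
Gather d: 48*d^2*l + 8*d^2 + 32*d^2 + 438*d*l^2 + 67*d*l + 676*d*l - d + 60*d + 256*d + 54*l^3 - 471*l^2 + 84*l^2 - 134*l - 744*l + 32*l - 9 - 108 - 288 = d^2*(48*l + 40) + d*(438*l^2 + 743*l + 315) + 54*l^3 - 387*l^2 - 846*l - 405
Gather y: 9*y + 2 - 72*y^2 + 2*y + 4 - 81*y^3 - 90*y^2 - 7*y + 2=-81*y^3 - 162*y^2 + 4*y + 8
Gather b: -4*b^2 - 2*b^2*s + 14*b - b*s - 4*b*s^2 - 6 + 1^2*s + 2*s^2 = b^2*(-2*s - 4) + b*(-4*s^2 - s + 14) + 2*s^2 + s - 6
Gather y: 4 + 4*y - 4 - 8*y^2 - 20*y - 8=-8*y^2 - 16*y - 8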